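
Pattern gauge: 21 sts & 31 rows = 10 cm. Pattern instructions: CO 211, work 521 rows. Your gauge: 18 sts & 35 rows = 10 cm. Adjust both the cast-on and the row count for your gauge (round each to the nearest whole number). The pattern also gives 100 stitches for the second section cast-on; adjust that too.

Cast on 181 stitches; work 588 rows; second section cast-on 86 stitches.

Stitches: 211 × 18/21 = 180.86 → 181.
Rows: 521 × 35/31 = 588.23 → 588.
second section cast-on: 100 × 18/21 = 85.71 → 86.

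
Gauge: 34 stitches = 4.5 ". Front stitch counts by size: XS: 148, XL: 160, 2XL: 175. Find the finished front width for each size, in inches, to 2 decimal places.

34/4.5 = 7.556 sts per in.
XS: 148 / 7.556 = 19.588 → 19.59 in.
XL: 160 / 7.556 = 21.176 → 21.18 in.
2XL: 175 / 7.556 = 23.162 → 23.16 in.

XS 19.59 inches; XL 21.18 inches; 2XL 23.16 inches.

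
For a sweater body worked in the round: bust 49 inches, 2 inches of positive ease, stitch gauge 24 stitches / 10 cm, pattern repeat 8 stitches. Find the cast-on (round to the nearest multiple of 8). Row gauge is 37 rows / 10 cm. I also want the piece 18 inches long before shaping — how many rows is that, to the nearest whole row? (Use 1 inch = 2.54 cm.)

Cast on 312 stitches; work 169 rows.

Finished = 49 + 2 = 51 inches.
51 inches × 2.54 = 129.54 cm.
24/10 = 2.4 sts per cm; 129.54 × 2.4 = 310.90 sts.
Nearest multiple of 8 → 312.
18 inches = 45.72 cm; × 3.7 = 169.16 → 169 rows.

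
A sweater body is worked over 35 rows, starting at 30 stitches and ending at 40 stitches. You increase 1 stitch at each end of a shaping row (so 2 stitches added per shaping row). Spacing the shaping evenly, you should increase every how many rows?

Stitches to add: |40 − 30| = 10.
Shaping rows needed: 10 / 2 = 5.
35 rows / 5 = every 7 rows.

Increase every 7th row.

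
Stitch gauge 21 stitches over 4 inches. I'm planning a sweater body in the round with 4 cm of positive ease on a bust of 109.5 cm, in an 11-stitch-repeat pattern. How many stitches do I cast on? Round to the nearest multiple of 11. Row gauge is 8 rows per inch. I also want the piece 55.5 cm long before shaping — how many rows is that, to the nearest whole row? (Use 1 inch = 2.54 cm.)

Finished = 109.5 + 4 = 113.5 cm.
113.5 cm × 1/2.54 = 44.69 inches.
21/4 = 5.25 sts per in; 44.69 × 5.25 = 234.60 sts.
Nearest multiple of 11 → 231.
55.5 cm = 21.85 inches; × 8 = 174.80 → 175 rows.

Cast on 231 stitches; work 175 rows.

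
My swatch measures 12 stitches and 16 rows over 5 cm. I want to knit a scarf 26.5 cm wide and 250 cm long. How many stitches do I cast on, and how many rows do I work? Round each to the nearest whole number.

Stitch gauge = 12/5 = 2.4 sts/cm; 26.5 × 2.4 = 63.60 → 64 sts.
Row gauge = 16/5 = 3.2 rows/cm; 250 × 3.2 = 800.00 → 800 rows.

Cast on 64 stitches and work 800 rows.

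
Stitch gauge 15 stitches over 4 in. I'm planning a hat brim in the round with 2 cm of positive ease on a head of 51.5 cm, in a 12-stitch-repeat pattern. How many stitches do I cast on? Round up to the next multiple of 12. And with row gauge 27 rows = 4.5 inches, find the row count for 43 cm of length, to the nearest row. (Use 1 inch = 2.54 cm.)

Cast on 84 stitches; work 102 rows.

Finished = 51.5 + 2 = 53.5 cm.
53.5 cm × 1/2.54 = 21.06 inches.
15/4 = 3.75 sts per in; 21.06 × 3.75 = 78.99 sts.
Next multiple of 12 → 84.
43 cm = 16.93 inches; × 6 = 101.57 → 102 rows.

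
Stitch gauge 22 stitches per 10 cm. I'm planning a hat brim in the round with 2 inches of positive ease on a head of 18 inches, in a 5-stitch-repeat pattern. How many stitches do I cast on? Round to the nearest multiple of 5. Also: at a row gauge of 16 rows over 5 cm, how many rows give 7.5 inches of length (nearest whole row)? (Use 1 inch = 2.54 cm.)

Finished = 18 + 2 = 20 inches.
20 inches × 2.54 = 50.80 cm.
22/10 = 2.2 sts per cm; 50.80 × 2.2 = 111.76 sts.
Nearest multiple of 5 → 110.
7.5 inches = 19.05 cm; × 3.2 = 60.96 → 61 rows.

Cast on 110 stitches; work 61 rows.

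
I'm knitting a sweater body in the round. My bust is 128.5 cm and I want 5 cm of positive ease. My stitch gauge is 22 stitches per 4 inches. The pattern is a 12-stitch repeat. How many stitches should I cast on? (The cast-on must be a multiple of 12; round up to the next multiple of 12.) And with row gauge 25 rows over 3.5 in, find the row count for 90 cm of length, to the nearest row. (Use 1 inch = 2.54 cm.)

Cast on 300 stitches; work 253 rows.

Finished = 128.5 + 5 = 133.5 cm.
133.5 cm × 1/2.54 = 52.56 inches.
22/4 = 5.5 sts per in; 52.56 × 5.5 = 289.07 sts.
Next multiple of 12 → 300.
90 cm = 35.43 inches; × 7.143 = 253.09 → 253 rows.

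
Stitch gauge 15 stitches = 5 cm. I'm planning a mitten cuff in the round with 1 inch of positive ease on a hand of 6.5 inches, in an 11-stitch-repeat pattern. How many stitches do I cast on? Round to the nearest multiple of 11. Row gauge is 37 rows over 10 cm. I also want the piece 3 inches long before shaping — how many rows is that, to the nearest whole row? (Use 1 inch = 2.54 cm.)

Finished = 6.5 + 1 = 7.5 inches.
7.5 inches × 2.54 = 19.05 cm.
15/5 = 3 sts per cm; 19.05 × 3 = 57.15 sts.
Nearest multiple of 11 → 55.
3 inches = 7.62 cm; × 3.7 = 28.19 → 28 rows.

Cast on 55 stitches; work 28 rows.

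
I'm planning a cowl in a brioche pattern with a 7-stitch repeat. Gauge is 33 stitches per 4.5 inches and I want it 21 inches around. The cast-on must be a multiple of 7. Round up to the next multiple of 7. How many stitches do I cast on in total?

33 / 4.5 = 7.333 sts per inch.
21 × 7.333 = 154.00 sts.
Next multiple of 7: 154.

Cast on 154 stitches.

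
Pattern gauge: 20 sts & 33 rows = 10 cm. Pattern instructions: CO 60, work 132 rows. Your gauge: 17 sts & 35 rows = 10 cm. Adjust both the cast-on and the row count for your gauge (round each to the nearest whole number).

Cast on 51 stitches; work 140 rows.

Stitches: 60 × 17/20 = 51.00 → 51.
Rows: 132 × 35/33 = 140.00 → 140.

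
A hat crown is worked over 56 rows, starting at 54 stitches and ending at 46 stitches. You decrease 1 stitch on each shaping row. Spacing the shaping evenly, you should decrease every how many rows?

Stitches to remove: |46 − 54| = 8.
Shaping rows needed: 8 / 1 = 8.
56 rows / 8 = every 7 rows.

Decrease every 7th row.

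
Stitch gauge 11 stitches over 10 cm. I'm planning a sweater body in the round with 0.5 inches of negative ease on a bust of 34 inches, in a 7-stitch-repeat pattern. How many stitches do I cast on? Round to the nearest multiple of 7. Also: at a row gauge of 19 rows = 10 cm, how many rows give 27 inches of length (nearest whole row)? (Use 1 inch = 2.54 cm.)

Cast on 91 stitches; work 130 rows.

Finished = 34 − 0.5 = 33.5 inches.
33.5 inches × 2.54 = 85.09 cm.
11/10 = 1.1 sts per cm; 85.09 × 1.1 = 93.60 sts.
Nearest multiple of 7 → 91.
27 inches = 68.58 cm; × 1.9 = 130.30 → 130 rows.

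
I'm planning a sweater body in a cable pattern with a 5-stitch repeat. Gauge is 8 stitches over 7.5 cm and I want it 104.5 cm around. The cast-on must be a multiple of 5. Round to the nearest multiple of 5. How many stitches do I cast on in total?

8 / 7.5 = 1.067 sts per cm.
104.5 × 1.067 = 111.47 sts.
Nearest multiple of 5: 110.

110 stitches.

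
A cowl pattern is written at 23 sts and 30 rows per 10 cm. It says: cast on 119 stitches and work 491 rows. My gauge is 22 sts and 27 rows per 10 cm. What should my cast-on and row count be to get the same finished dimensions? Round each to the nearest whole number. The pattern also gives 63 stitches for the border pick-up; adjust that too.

Stitches: 119 × 22/23 = 113.83 → 114.
Rows: 491 × 27/30 = 441.90 → 442.
border pick-up: 63 × 22/23 = 60.26 → 60.

Cast on 114 stitches; work 442 rows; border pick-up 60 stitches.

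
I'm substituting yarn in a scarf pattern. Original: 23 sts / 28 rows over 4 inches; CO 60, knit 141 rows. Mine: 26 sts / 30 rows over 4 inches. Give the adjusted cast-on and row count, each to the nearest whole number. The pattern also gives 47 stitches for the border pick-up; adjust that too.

Cast on 68 stitches; work 151 rows; border pick-up 53 stitches.

Stitches: 60 × 26/23 = 67.83 → 68.
Rows: 141 × 30/28 = 151.07 → 151.
border pick-up: 47 × 26/23 = 53.13 → 53.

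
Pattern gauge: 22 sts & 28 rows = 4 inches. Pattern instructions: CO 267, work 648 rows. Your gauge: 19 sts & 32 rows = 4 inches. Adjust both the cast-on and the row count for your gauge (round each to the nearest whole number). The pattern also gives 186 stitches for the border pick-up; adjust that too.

Stitches: 267 × 19/22 = 230.59 → 231.
Rows: 648 × 32/28 = 740.57 → 741.
border pick-up: 186 × 19/22 = 160.64 → 161.

Cast on 231 stitches; work 741 rows; border pick-up 161 stitches.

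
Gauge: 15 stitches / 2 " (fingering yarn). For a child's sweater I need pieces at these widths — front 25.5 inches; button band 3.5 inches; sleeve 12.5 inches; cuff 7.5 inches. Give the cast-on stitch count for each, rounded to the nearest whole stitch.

front 191; button band 26; sleeve 94; cuff 56.

Rate = 15/2 = 7.5 sts per in.
front: 25.5 × 7.5 = 191.25 → 191.
button band: 3.5 × 7.5 = 26.25 → 26.
sleeve: 12.5 × 7.5 = 93.75 → 94.
cuff: 7.5 × 7.5 = 56.25 → 56.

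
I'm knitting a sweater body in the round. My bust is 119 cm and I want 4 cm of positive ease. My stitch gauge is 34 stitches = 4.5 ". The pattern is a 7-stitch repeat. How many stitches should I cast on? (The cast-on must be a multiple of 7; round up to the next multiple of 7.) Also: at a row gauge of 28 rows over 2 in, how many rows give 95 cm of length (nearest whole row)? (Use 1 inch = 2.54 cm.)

Finished = 119 + 4 = 123 cm.
123 cm × 1/2.54 = 48.43 inches.
34/4.5 = 7.556 sts per in; 48.43 × 7.556 = 365.88 sts.
Next multiple of 7 → 371.
95 cm = 37.40 inches; × 14 = 523.62 → 524 rows.

Cast on 371 stitches; work 524 rows.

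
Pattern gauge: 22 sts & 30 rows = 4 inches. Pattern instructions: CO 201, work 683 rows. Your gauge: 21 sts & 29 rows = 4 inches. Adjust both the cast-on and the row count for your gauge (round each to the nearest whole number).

Stitches: 201 × 21/22 = 191.86 → 192.
Rows: 683 × 29/30 = 660.23 → 660.

Cast on 192 stitches; work 660 rows.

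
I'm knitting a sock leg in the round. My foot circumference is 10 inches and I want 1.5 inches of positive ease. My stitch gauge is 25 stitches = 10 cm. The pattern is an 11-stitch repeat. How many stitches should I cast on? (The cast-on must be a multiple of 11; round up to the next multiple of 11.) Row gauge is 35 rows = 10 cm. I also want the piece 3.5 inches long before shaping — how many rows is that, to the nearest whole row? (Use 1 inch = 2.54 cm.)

Finished = 10 + 1.5 = 11.5 inches.
11.5 inches × 2.54 = 29.21 cm.
25/10 = 2.5 sts per cm; 29.21 × 2.5 = 73.03 sts.
Next multiple of 11 → 77.
3.5 inches = 8.89 cm; × 3.5 = 31.11 → 31 rows.

Cast on 77 stitches; work 31 rows.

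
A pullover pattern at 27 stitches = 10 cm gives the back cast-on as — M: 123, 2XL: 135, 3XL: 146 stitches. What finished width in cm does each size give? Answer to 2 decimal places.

M 45.56 cm; 2XL 50.00 cm; 3XL 54.07 cm.

27/10 = 2.7 sts per cm.
M: 123 / 2.7 = 45.556 → 45.56 cm.
2XL: 135 / 2.7 = 50.000 → 50.00 cm.
3XL: 146 / 2.7 = 54.074 → 54.07 cm.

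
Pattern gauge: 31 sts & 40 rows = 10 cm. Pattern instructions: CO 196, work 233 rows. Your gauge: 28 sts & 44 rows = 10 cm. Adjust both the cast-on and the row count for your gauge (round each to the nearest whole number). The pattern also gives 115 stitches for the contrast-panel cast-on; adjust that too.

Stitches: 196 × 28/31 = 177.03 → 177.
Rows: 233 × 44/40 = 256.30 → 256.
contrast-panel cast-on: 115 × 28/31 = 103.87 → 104.

Cast on 177 stitches; work 256 rows; contrast-panel cast-on 104 stitches.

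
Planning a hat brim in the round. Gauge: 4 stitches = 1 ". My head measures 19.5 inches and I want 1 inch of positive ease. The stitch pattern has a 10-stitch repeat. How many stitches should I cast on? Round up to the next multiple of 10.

CO 90 sts.

Finished = 19.5 + 1 = 20.5 inches.
4 / 1 = 4 sts/in.
20.5 × 4 = 82.00 sts.
Next multiple of 10: 90.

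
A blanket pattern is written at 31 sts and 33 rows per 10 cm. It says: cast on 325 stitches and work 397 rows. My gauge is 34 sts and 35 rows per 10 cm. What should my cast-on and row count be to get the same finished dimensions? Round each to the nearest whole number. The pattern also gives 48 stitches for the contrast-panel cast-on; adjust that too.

Cast on 356 stitches; work 421 rows; contrast-panel cast-on 53 stitches.

Stitches: 325 × 34/31 = 356.45 → 356.
Rows: 397 × 35/33 = 421.06 → 421.
contrast-panel cast-on: 48 × 34/31 = 52.65 → 53.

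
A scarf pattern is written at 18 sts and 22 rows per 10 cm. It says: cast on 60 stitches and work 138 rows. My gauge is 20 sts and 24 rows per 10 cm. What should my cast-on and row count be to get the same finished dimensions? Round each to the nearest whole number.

Stitches: 60 × 20/18 = 66.67 → 67.
Rows: 138 × 24/22 = 150.55 → 151.

Cast on 67 stitches; work 151 rows.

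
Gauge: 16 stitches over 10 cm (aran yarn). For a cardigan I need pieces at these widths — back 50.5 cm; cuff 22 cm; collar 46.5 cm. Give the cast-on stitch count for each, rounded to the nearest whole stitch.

back 81; cuff 35; collar 74.

Rate = 16/10 = 1.6 sts per cm.
back: 50.5 × 1.6 = 80.80 → 81.
cuff: 22 × 1.6 = 35.20 → 35.
collar: 46.5 × 1.6 = 74.40 → 74.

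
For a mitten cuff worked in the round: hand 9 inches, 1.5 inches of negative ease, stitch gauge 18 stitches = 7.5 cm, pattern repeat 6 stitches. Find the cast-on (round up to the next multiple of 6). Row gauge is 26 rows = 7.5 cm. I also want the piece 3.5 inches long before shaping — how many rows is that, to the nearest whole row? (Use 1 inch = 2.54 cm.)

Cast on 48 stitches; work 31 rows.

Finished = 9 − 1.5 = 7.5 inches.
7.5 inches × 2.54 = 19.05 cm.
18/7.5 = 2.4 sts per cm; 19.05 × 2.4 = 45.72 sts.
Next multiple of 6 → 48.
3.5 inches = 8.89 cm; × 3.467 = 30.82 → 31 rows.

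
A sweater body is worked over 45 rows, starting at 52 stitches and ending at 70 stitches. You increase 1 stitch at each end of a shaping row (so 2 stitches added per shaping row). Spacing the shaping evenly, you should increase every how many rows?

Stitches to add: |70 − 52| = 18.
Shaping rows needed: 18 / 2 = 9.
45 rows / 9 = every 5 rows.

Increase every 5th row.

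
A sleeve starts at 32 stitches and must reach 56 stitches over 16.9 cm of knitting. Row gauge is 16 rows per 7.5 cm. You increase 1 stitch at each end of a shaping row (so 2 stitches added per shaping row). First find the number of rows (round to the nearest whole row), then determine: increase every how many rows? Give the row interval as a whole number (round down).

Rows = 16.9 × 2.133 = 36.1 → 36 rows.
Stitches to add: 24 → 12 shaping rows (at 2 st each).
36 / 12 = 3.00 → every 3 rows.

Increase every 3rd row.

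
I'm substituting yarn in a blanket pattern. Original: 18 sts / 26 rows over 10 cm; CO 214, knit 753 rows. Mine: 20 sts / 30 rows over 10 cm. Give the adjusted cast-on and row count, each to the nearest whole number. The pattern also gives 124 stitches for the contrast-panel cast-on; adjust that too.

Stitches: 214 × 20/18 = 237.78 → 238.
Rows: 753 × 30/26 = 868.85 → 869.
contrast-panel cast-on: 124 × 20/18 = 137.78 → 138.

Cast on 238 stitches; work 869 rows; contrast-panel cast-on 138 stitches.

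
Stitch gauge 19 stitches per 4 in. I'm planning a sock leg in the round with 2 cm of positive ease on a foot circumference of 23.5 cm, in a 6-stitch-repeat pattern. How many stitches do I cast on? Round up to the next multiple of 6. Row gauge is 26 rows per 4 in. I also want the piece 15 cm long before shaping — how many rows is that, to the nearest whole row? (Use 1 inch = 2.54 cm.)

Cast on 48 stitches; work 38 rows.

Finished = 23.5 + 2 = 25.5 cm.
25.5 cm × 1/2.54 = 10.04 inches.
19/4 = 4.75 sts per in; 10.04 × 4.75 = 47.69 sts.
Next multiple of 6 → 48.
15 cm = 5.91 inches; × 6.5 = 38.39 → 38 rows.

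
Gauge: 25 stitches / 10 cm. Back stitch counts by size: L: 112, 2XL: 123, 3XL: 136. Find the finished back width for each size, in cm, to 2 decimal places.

L 44.80 cm; 2XL 49.20 cm; 3XL 54.40 cm.

25/10 = 2.5 sts per cm.
L: 112 / 2.5 = 44.800 → 44.80 cm.
2XL: 123 / 2.5 = 49.200 → 49.20 cm.
3XL: 136 / 2.5 = 54.400 → 54.40 cm.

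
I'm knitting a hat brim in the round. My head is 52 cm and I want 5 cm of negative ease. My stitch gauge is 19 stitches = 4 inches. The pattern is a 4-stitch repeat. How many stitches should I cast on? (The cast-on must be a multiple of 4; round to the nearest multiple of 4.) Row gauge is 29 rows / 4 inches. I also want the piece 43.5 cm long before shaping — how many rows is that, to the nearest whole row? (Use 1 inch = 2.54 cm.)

Finished = 52 − 5 = 47 cm.
47 cm × 1/2.54 = 18.50 inches.
19/4 = 4.75 sts per in; 18.50 × 4.75 = 87.89 sts.
Nearest multiple of 4 → 88.
43.5 cm = 17.13 inches; × 7.25 = 124.16 → 124 rows.

Cast on 88 stitches; work 124 rows.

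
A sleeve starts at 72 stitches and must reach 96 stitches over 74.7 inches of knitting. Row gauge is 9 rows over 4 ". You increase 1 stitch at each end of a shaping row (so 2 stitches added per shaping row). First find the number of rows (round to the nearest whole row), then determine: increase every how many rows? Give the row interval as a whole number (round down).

Rows = 74.7 × 2.25 = 168.1 → 168 rows.
Stitches to add: 24 → 12 shaping rows (at 2 st each).
168 / 12 = 14.00 → every 14 rows.

Increase every 14th row.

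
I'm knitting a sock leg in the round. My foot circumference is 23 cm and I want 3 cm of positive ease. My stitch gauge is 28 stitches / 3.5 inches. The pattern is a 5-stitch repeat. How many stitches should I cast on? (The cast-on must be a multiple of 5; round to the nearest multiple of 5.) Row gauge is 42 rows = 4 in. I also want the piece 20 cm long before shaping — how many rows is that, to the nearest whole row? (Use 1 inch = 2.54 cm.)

Finished = 23 + 3 = 26 cm.
26 cm × 1/2.54 = 10.24 inches.
28/3.5 = 8 sts per in; 10.24 × 8 = 81.89 sts.
Nearest multiple of 5 → 80.
20 cm = 7.87 inches; × 10.5 = 82.68 → 83 rows.

Cast on 80 stitches; work 83 rows.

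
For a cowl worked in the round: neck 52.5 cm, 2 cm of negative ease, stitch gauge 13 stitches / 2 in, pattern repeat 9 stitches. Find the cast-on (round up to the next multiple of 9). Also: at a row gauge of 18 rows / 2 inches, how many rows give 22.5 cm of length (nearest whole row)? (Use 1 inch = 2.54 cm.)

Cast on 135 stitches; work 80 rows.

Finished = 52.5 − 2 = 50.5 cm.
50.5 cm × 1/2.54 = 19.88 inches.
13/2 = 6.5 sts per in; 19.88 × 6.5 = 129.23 sts.
Next multiple of 9 → 135.
22.5 cm = 8.86 inches; × 9 = 79.72 → 80 rows.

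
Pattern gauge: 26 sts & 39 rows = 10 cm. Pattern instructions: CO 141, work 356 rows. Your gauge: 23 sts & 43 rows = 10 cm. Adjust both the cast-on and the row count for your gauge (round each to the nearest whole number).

Cast on 125 stitches; work 393 rows.

Stitches: 141 × 23/26 = 124.73 → 125.
Rows: 356 × 43/39 = 392.51 → 393.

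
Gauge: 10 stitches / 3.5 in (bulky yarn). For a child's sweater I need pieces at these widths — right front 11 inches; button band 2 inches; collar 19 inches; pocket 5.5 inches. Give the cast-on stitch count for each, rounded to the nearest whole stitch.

Rate = 10/3.5 = 2.857 sts per in.
right front: 11 × 2.857 = 31.43 → 31.
button band: 2 × 2.857 = 5.71 → 6.
collar: 19 × 2.857 = 54.29 → 54.
pocket: 5.5 × 2.857 = 15.71 → 16.

right front 31; button band 6; collar 54; pocket 16.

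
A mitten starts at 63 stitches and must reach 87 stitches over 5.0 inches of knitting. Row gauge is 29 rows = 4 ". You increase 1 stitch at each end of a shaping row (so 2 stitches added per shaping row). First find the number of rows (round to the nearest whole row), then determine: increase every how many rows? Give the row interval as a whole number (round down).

Increase every 3rd row.

Rows = 5.0 × 7.25 = 36.2 → 36 rows.
Stitches to add: 24 → 12 shaping rows (at 2 st each).
36 / 12 = 3.00 → every 3 rows.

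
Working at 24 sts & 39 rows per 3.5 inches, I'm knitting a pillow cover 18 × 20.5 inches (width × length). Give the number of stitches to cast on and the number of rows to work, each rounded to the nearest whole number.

Stitch gauge = 24/3.5 = 6.857 sts/in; 18 × 6.857 = 123.43 → 123 sts.
Row gauge = 39/3.5 = 11.143 rows/in; 20.5 × 11.143 = 228.43 → 228 rows.

Cast on 123 stitches and work 228 rows.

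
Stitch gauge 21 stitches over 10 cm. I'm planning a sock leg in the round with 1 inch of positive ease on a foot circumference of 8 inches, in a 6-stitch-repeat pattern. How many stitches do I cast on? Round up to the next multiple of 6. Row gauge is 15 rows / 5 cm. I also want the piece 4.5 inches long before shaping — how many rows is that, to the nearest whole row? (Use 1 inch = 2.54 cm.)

Finished = 8 + 1 = 9 inches.
9 inches × 2.54 = 22.86 cm.
21/10 = 2.1 sts per cm; 22.86 × 2.1 = 48.01 sts.
Next multiple of 6 → 54.
4.5 inches = 11.43 cm; × 3 = 34.29 → 34 rows.

Cast on 54 stitches; work 34 rows.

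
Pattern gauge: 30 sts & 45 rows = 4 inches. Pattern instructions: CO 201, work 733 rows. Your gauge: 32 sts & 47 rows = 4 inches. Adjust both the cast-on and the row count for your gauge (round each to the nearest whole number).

Stitches: 201 × 32/30 = 214.40 → 214.
Rows: 733 × 47/45 = 765.58 → 766.

Cast on 214 stitches; work 766 rows.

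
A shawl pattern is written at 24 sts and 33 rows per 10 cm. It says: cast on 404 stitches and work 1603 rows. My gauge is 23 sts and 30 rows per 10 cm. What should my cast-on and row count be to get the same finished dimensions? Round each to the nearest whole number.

Cast on 387 stitches; work 1457 rows.

Stitches: 404 × 23/24 = 387.17 → 387.
Rows: 1603 × 30/33 = 1457.27 → 1457.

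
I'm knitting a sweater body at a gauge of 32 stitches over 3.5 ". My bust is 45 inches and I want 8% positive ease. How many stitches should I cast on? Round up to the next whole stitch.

Finished = 45 × 1.08 = 48.60 in.
32 / 3.5 = 9.143 sts per inch.
48.60 × 9.143 = 444.34 sts.
→ 445 sts.

Cast on 445 stitches.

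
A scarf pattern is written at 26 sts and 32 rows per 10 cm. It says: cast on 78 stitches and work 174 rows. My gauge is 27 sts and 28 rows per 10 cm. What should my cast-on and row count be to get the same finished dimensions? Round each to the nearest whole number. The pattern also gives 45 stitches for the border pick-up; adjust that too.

Stitches: 78 × 27/26 = 81.00 → 81.
Rows: 174 × 28/32 = 152.25 → 152.
border pick-up: 45 × 27/26 = 46.73 → 47.

Cast on 81 stitches; work 152 rows; border pick-up 47 stitches.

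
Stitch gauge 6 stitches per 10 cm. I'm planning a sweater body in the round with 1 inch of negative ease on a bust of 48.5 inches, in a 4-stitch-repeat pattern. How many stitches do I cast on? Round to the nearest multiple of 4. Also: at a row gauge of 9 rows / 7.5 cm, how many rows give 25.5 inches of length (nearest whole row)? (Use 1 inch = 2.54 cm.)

Finished = 48.5 − 1 = 47.5 inches.
47.5 inches × 2.54 = 120.65 cm.
6/10 = 0.6 sts per cm; 120.65 × 0.6 = 72.39 sts.
Nearest multiple of 4 → 72.
25.5 inches = 64.77 cm; × 1.2 = 77.72 → 78 rows.

Cast on 72 stitches; work 78 rows.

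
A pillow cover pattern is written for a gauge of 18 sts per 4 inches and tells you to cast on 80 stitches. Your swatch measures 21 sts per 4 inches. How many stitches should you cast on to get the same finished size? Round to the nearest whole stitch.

Scale factor = 21 / 18 = 1.167.
80 × 21 / 18 = 93.33 sts.
→ 93 sts.

CO 93 sts.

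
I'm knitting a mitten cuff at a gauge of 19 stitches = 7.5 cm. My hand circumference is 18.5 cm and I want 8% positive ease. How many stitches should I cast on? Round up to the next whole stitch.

CO 51 sts.

Finished = 18.5 × 1.08 = 19.98 cm.
19 / 7.5 = 2.533 sts per cm.
19.98 × 2.533 = 50.62 sts.
→ 51 sts.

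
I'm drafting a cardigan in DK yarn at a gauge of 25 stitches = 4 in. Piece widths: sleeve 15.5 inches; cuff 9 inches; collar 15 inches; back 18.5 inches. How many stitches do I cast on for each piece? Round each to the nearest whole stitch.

sleeve 97; cuff 56; collar 94; back 116.

Rate = 25/4 = 6.25 sts per in.
sleeve: 15.5 × 6.25 = 96.88 → 97.
cuff: 9 × 6.25 = 56.25 → 56.
collar: 15 × 6.25 = 93.75 → 94.
back: 18.5 × 6.25 = 115.62 → 116.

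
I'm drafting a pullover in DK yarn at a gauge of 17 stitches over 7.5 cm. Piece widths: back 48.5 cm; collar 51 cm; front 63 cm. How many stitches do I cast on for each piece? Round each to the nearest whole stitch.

back 110; collar 116; front 143.

Rate = 17/7.5 = 2.267 sts per cm.
back: 48.5 × 2.267 = 109.93 → 110.
collar: 51 × 2.267 = 115.60 → 116.
front: 63 × 2.267 = 142.80 → 143.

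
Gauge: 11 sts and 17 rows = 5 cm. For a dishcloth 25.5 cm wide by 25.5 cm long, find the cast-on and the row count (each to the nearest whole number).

Stitch gauge = 11/5 = 2.2 sts/cm; 25.5 × 2.2 = 56.10 → 56 sts.
Row gauge = 17/5 = 3.4 rows/cm; 25.5 × 3.4 = 86.70 → 87 rows.

Cast on 56 stitches and work 87 rows.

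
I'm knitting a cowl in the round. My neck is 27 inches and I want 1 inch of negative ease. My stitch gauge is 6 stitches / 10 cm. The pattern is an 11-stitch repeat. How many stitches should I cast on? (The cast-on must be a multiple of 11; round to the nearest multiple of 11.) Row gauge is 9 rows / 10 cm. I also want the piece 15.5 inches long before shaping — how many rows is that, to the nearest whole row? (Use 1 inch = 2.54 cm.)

Cast on 44 stitches; work 35 rows.

Finished = 27 − 1 = 26 inches.
26 inches × 2.54 = 66.04 cm.
6/10 = 0.6 sts per cm; 66.04 × 0.6 = 39.62 sts.
Nearest multiple of 11 → 44.
15.5 inches = 39.37 cm; × 0.9 = 35.43 → 35 rows.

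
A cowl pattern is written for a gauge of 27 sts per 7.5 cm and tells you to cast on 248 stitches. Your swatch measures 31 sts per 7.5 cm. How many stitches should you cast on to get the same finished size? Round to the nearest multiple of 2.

284 stitches.

Scale factor = 31 / 27 = 1.148.
248 × 31 / 27 = 284.74 sts.
→ 284 sts.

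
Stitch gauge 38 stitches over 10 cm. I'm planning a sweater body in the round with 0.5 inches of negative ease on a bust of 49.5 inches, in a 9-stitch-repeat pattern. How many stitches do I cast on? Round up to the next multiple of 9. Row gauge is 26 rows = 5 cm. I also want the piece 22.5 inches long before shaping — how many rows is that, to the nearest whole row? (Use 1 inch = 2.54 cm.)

Cast on 477 stitches; work 297 rows.

Finished = 49.5 − 0.5 = 49 inches.
49 inches × 2.54 = 124.46 cm.
38/10 = 3.8 sts per cm; 124.46 × 3.8 = 472.95 sts.
Next multiple of 9 → 477.
22.5 inches = 57.15 cm; × 5.2 = 297.18 → 297 rows.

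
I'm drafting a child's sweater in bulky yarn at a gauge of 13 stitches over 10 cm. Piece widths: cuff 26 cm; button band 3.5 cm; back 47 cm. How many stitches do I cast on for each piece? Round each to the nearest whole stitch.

cuff 34; button band 5; back 61.

Rate = 13/10 = 1.3 sts per cm.
cuff: 26 × 1.3 = 33.80 → 34.
button band: 3.5 × 1.3 = 4.55 → 5.
back: 47 × 1.3 = 61.10 → 61.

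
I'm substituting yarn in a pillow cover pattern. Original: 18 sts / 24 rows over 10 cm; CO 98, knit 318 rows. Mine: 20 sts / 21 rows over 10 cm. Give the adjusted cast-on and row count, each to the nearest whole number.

Cast on 109 stitches; work 278 rows.

Stitches: 98 × 20/18 = 108.89 → 109.
Rows: 318 × 21/24 = 278.25 → 278.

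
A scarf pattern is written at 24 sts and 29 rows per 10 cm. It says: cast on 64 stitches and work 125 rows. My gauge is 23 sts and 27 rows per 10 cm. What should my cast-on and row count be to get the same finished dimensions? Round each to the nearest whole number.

Cast on 61 stitches; work 116 rows.

Stitches: 64 × 23/24 = 61.33 → 61.
Rows: 125 × 27/29 = 116.38 → 116.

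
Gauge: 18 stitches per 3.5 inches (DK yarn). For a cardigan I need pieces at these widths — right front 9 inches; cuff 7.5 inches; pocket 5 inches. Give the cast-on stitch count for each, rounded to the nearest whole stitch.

right front 46; cuff 39; pocket 26.

Rate = 18/3.5 = 5.143 sts per in.
right front: 9 × 5.143 = 46.29 → 46.
cuff: 7.5 × 5.143 = 38.57 → 39.
pocket: 5 × 5.143 = 25.71 → 26.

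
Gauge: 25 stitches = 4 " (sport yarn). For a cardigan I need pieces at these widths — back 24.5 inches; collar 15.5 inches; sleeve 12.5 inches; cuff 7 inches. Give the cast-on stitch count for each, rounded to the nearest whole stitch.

Rate = 25/4 = 6.25 sts per in.
back: 24.5 × 6.25 = 153.12 → 153.
collar: 15.5 × 6.25 = 96.88 → 97.
sleeve: 12.5 × 6.25 = 78.12 → 78.
cuff: 7 × 6.25 = 43.75 → 44.

back 153; collar 97; sleeve 78; cuff 44.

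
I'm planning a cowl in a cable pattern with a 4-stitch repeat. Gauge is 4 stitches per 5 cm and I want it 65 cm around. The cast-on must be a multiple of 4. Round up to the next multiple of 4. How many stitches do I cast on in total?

52 stitches.

4 / 5 = 0.8 sts per cm.
65 × 0.8 = 52.00 sts.
Next multiple of 4: 52.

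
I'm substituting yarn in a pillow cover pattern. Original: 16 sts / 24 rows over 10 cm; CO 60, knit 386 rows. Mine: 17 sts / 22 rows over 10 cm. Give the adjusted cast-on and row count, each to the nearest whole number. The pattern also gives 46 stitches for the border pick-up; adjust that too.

Cast on 64 stitches; work 354 rows; border pick-up 49 stitches.

Stitches: 60 × 17/16 = 63.75 → 64.
Rows: 386 × 22/24 = 353.83 → 354.
border pick-up: 46 × 17/16 = 48.88 → 49.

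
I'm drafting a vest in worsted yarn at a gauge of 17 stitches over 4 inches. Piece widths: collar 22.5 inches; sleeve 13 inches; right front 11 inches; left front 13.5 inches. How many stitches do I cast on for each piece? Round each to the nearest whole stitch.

Rate = 17/4 = 4.25 sts per in.
collar: 22.5 × 4.25 = 95.62 → 96.
sleeve: 13 × 4.25 = 55.25 → 55.
right front: 11 × 4.25 = 46.75 → 47.
left front: 13.5 × 4.25 = 57.38 → 57.

collar 96; sleeve 55; right front 47; left front 57.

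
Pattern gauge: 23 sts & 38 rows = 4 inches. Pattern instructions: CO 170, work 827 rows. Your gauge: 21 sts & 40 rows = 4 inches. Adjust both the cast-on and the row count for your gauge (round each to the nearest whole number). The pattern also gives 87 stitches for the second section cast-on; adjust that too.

Cast on 155 stitches; work 871 rows; second section cast-on 79 stitches.

Stitches: 170 × 21/23 = 155.22 → 155.
Rows: 827 × 40/38 = 870.53 → 871.
second section cast-on: 87 × 21/23 = 79.43 → 79.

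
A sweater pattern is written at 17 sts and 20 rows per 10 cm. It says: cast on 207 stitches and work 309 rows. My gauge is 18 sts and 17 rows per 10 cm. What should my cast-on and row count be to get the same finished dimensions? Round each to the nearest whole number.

Stitches: 207 × 18/17 = 219.18 → 219.
Rows: 309 × 17/20 = 262.65 → 263.

Cast on 219 stitches; work 263 rows.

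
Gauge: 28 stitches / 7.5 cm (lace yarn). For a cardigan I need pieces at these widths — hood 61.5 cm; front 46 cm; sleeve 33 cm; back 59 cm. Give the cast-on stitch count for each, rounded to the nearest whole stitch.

Rate = 28/7.5 = 3.733 sts per cm.
hood: 61.5 × 3.733 = 229.60 → 230.
front: 46 × 3.733 = 171.73 → 172.
sleeve: 33 × 3.733 = 123.20 → 123.
back: 59 × 3.733 = 220.27 → 220.

hood 230; front 172; sleeve 123; back 220.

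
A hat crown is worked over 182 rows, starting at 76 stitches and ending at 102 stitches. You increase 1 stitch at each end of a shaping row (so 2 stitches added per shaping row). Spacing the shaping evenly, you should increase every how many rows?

Increase every 14th row.

Stitches to add: |102 − 76| = 26.
Shaping rows needed: 26 / 2 = 13.
182 rows / 13 = every 14 rows.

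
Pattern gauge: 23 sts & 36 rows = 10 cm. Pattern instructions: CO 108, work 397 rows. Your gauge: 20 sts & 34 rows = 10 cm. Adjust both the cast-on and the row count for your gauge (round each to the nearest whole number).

Stitches: 108 × 20/23 = 93.91 → 94.
Rows: 397 × 34/36 = 374.94 → 375.

Cast on 94 stitches; work 375 rows.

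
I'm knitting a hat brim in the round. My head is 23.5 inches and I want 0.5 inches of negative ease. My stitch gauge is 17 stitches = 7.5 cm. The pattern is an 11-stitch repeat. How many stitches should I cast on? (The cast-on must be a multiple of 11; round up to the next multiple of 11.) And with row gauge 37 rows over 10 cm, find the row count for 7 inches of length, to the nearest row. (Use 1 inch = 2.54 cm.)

Cast on 143 stitches; work 66 rows.

Finished = 23.5 − 0.5 = 23 inches.
23 inches × 2.54 = 58.42 cm.
17/7.5 = 2.267 sts per cm; 58.42 × 2.267 = 132.42 sts.
Next multiple of 11 → 143.
7 inches = 17.78 cm; × 3.7 = 65.79 → 66 rows.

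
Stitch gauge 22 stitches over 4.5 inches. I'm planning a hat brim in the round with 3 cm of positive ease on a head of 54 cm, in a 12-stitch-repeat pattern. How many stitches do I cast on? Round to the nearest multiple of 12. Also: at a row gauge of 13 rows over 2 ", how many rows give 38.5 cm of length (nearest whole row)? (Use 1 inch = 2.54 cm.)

Cast on 108 stitches; work 99 rows.

Finished = 54 + 3 = 57 cm.
57 cm × 1/2.54 = 22.44 inches.
22/4.5 = 4.889 sts per in; 22.44 × 4.889 = 109.71 sts.
Nearest multiple of 12 → 108.
38.5 cm = 15.16 inches; × 6.5 = 98.52 → 99 rows.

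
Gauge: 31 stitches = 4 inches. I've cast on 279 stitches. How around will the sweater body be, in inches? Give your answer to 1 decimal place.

31 stitches / 4 inch = 7.75 stitches per inch.
279 / 7.75 = 36.00 inches.

36.0 inches.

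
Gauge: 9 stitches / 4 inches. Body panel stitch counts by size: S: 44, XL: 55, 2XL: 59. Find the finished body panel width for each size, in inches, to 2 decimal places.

9/4 = 2.25 sts per in.
S: 44 / 2.25 = 19.556 → 19.56 in.
XL: 55 / 2.25 = 24.444 → 24.44 in.
2XL: 59 / 2.25 = 26.222 → 26.22 in.

S 19.56 inches; XL 24.44 inches; 2XL 26.22 inches.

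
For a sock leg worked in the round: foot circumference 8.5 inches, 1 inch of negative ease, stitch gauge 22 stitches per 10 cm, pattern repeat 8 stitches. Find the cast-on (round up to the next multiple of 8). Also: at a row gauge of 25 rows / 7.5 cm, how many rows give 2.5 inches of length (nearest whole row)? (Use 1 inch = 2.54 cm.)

Cast on 48 stitches; work 21 rows.

Finished = 8.5 − 1 = 7.5 inches.
7.5 inches × 2.54 = 19.05 cm.
22/10 = 2.2 sts per cm; 19.05 × 2.2 = 41.91 sts.
Next multiple of 8 → 48.
2.5 inches = 6.35 cm; × 3.333 = 21.17 → 21 rows.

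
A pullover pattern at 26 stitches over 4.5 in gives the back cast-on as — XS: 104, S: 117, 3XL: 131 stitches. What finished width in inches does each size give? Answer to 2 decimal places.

26/4.5 = 5.778 sts per in.
XS: 104 / 5.778 = 18.000 → 18.00 in.
S: 117 / 5.778 = 20.250 → 20.25 in.
3XL: 131 / 5.778 = 22.673 → 22.67 in.

XS 18.00 inches; S 20.25 inches; 3XL 22.67 inches.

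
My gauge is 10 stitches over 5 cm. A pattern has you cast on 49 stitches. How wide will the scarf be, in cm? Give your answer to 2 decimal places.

10 stitches / 5 cm = 2 stitches per cm.
49 / 2 = 24.500 cm.

24.50 cm.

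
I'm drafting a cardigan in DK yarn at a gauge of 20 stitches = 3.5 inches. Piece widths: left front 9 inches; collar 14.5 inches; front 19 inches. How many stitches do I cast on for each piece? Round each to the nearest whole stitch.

Rate = 20/3.5 = 5.714 sts per in.
left front: 9 × 5.714 = 51.43 → 51.
collar: 14.5 × 5.714 = 82.86 → 83.
front: 19 × 5.714 = 108.57 → 109.

left front 51; collar 83; front 109.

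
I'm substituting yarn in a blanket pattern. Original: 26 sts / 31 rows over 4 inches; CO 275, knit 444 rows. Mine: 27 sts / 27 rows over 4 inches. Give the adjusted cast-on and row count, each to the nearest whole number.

Stitches: 275 × 27/26 = 285.58 → 286.
Rows: 444 × 27/31 = 386.71 → 387.

Cast on 286 stitches; work 387 rows.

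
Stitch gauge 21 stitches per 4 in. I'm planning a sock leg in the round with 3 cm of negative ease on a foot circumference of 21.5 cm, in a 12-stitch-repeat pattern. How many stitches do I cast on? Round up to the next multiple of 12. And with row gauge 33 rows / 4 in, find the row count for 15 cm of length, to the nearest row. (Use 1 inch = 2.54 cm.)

Cast on 48 stitches; work 49 rows.

Finished = 21.5 − 3 = 18.5 cm.
18.5 cm × 1/2.54 = 7.28 inches.
21/4 = 5.25 sts per in; 7.28 × 5.25 = 38.24 sts.
Next multiple of 12 → 48.
15 cm = 5.91 inches; × 8.25 = 48.72 → 49 rows.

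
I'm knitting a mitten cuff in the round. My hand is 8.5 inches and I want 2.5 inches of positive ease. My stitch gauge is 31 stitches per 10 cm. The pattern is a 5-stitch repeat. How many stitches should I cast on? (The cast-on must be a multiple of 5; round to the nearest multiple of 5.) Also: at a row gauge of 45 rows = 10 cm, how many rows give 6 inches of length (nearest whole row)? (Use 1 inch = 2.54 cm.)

Cast on 85 stitches; work 69 rows.

Finished = 8.5 + 2.5 = 11 inches.
11 inches × 2.54 = 27.94 cm.
31/10 = 3.1 sts per cm; 27.94 × 3.1 = 86.61 sts.
Nearest multiple of 5 → 85.
6 inches = 15.24 cm; × 4.5 = 68.58 → 69 rows.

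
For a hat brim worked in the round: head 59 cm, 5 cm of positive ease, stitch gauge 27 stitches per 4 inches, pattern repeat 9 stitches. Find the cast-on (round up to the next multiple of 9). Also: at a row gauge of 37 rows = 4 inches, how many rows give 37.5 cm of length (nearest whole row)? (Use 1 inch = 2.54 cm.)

Finished = 59 + 5 = 64 cm.
64 cm × 1/2.54 = 25.20 inches.
27/4 = 6.75 sts per in; 25.20 × 6.75 = 170.08 sts.
Next multiple of 9 → 171.
37.5 cm = 14.76 inches; × 9.25 = 136.56 → 137 rows.

Cast on 171 stitches; work 137 rows.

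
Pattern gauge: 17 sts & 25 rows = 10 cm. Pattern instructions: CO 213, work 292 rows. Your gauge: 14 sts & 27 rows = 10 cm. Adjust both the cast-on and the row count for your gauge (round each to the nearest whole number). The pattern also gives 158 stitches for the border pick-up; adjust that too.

Cast on 175 stitches; work 315 rows; border pick-up 130 stitches.

Stitches: 213 × 14/17 = 175.41 → 175.
Rows: 292 × 27/25 = 315.36 → 315.
border pick-up: 158 × 14/17 = 130.12 → 130.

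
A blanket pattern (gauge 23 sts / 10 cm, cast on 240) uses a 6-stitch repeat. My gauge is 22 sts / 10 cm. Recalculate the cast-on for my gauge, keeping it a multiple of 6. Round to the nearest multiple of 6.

240 × 22 / 23 = 229.57.
Nearest multiple of 6: 228.

CO 228 sts.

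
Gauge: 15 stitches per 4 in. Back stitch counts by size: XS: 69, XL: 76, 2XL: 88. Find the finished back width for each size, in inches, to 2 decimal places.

15/4 = 3.75 sts per in.
XS: 69 / 3.75 = 18.400 → 18.40 in.
XL: 76 / 3.75 = 20.267 → 20.27 in.
2XL: 88 / 3.75 = 23.467 → 23.47 in.

XS 18.40 inches; XL 20.27 inches; 2XL 23.47 inches.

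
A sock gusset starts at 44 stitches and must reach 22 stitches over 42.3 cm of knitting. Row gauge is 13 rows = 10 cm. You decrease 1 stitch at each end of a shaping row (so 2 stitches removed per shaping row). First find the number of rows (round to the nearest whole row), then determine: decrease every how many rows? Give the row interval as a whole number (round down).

Decrease every 5th row.

Rows = 42.3 × 1.3 = 55.0 → 55 rows.
Stitches to remove: 22 → 11 shaping rows (at 2 st each).
55 / 11 = 5.00 → every 5 rows.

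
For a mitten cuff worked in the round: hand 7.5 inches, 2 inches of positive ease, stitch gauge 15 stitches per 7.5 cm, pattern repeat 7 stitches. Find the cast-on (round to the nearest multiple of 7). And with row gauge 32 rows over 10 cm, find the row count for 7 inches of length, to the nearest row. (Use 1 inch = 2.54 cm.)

Finished = 7.5 + 2 = 9.5 inches.
9.5 inches × 2.54 = 24.13 cm.
15/7.5 = 2 sts per cm; 24.13 × 2 = 48.26 sts.
Nearest multiple of 7 → 49.
7 inches = 17.78 cm; × 3.2 = 56.90 → 57 rows.

Cast on 49 stitches; work 57 rows.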